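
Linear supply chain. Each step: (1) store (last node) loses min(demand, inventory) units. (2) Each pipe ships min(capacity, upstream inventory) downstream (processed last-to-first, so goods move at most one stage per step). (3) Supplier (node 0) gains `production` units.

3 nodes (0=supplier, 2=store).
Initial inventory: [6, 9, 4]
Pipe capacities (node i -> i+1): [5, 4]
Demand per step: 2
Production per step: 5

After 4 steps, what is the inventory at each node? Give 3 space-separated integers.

Step 1: demand=2,sold=2 ship[1->2]=4 ship[0->1]=5 prod=5 -> inv=[6 10 6]
Step 2: demand=2,sold=2 ship[1->2]=4 ship[0->1]=5 prod=5 -> inv=[6 11 8]
Step 3: demand=2,sold=2 ship[1->2]=4 ship[0->1]=5 prod=5 -> inv=[6 12 10]
Step 4: demand=2,sold=2 ship[1->2]=4 ship[0->1]=5 prod=5 -> inv=[6 13 12]

6 13 12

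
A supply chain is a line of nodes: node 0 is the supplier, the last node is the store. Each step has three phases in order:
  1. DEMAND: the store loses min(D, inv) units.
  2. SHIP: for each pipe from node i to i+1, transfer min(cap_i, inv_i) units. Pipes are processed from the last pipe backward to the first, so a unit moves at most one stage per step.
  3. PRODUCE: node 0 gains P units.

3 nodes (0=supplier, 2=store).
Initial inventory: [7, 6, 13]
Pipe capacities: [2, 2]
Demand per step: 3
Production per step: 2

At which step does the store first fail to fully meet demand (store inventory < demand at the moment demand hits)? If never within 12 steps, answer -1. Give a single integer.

Step 1: demand=3,sold=3 ship[1->2]=2 ship[0->1]=2 prod=2 -> [7 6 12]
Step 2: demand=3,sold=3 ship[1->2]=2 ship[0->1]=2 prod=2 -> [7 6 11]
Step 3: demand=3,sold=3 ship[1->2]=2 ship[0->1]=2 prod=2 -> [7 6 10]
Step 4: demand=3,sold=3 ship[1->2]=2 ship[0->1]=2 prod=2 -> [7 6 9]
Step 5: demand=3,sold=3 ship[1->2]=2 ship[0->1]=2 prod=2 -> [7 6 8]
Step 6: demand=3,sold=3 ship[1->2]=2 ship[0->1]=2 prod=2 -> [7 6 7]
Step 7: demand=3,sold=3 ship[1->2]=2 ship[0->1]=2 prod=2 -> [7 6 6]
Step 8: demand=3,sold=3 ship[1->2]=2 ship[0->1]=2 prod=2 -> [7 6 5]
Step 9: demand=3,sold=3 ship[1->2]=2 ship[0->1]=2 prod=2 -> [7 6 4]
Step 10: demand=3,sold=3 ship[1->2]=2 ship[0->1]=2 prod=2 -> [7 6 3]
Step 11: demand=3,sold=3 ship[1->2]=2 ship[0->1]=2 prod=2 -> [7 6 2]
Step 12: demand=3,sold=2 ship[1->2]=2 ship[0->1]=2 prod=2 -> [7 6 2]
First stockout at step 12

12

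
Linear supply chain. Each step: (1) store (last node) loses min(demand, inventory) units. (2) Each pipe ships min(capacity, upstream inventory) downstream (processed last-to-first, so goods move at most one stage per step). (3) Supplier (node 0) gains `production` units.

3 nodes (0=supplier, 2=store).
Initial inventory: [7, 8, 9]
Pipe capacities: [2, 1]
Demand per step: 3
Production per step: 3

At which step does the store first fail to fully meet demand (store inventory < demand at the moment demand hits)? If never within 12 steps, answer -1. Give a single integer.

Step 1: demand=3,sold=3 ship[1->2]=1 ship[0->1]=2 prod=3 -> [8 9 7]
Step 2: demand=3,sold=3 ship[1->2]=1 ship[0->1]=2 prod=3 -> [9 10 5]
Step 3: demand=3,sold=3 ship[1->2]=1 ship[0->1]=2 prod=3 -> [10 11 3]
Step 4: demand=3,sold=3 ship[1->2]=1 ship[0->1]=2 prod=3 -> [11 12 1]
Step 5: demand=3,sold=1 ship[1->2]=1 ship[0->1]=2 prod=3 -> [12 13 1]
Step 6: demand=3,sold=1 ship[1->2]=1 ship[0->1]=2 prod=3 -> [13 14 1]
Step 7: demand=3,sold=1 ship[1->2]=1 ship[0->1]=2 prod=3 -> [14 15 1]
Step 8: demand=3,sold=1 ship[1->2]=1 ship[0->1]=2 prod=3 -> [15 16 1]
Step 9: demand=3,sold=1 ship[1->2]=1 ship[0->1]=2 prod=3 -> [16 17 1]
Step 10: demand=3,sold=1 ship[1->2]=1 ship[0->1]=2 prod=3 -> [17 18 1]
Step 11: demand=3,sold=1 ship[1->2]=1 ship[0->1]=2 prod=3 -> [18 19 1]
Step 12: demand=3,sold=1 ship[1->2]=1 ship[0->1]=2 prod=3 -> [19 20 1]
First stockout at step 5

5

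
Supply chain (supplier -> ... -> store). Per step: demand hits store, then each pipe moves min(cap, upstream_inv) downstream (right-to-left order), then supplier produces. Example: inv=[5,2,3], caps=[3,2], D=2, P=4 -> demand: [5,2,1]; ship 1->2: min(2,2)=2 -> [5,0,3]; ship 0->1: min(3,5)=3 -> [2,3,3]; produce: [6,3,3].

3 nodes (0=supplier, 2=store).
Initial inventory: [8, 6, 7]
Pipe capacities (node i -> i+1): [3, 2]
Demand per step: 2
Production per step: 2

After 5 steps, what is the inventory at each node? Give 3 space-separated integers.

Step 1: demand=2,sold=2 ship[1->2]=2 ship[0->1]=3 prod=2 -> inv=[7 7 7]
Step 2: demand=2,sold=2 ship[1->2]=2 ship[0->1]=3 prod=2 -> inv=[6 8 7]
Step 3: demand=2,sold=2 ship[1->2]=2 ship[0->1]=3 prod=2 -> inv=[5 9 7]
Step 4: demand=2,sold=2 ship[1->2]=2 ship[0->1]=3 prod=2 -> inv=[4 10 7]
Step 5: demand=2,sold=2 ship[1->2]=2 ship[0->1]=3 prod=2 -> inv=[3 11 7]

3 11 7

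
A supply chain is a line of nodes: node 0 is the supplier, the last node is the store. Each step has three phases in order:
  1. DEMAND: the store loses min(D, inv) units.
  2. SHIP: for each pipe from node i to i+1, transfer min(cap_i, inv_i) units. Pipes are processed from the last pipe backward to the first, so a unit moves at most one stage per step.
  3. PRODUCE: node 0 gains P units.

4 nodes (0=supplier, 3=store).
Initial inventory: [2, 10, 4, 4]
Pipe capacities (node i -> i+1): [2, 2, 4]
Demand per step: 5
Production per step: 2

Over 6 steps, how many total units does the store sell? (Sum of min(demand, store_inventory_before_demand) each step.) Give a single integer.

Step 1: sold=4 (running total=4) -> [2 10 2 4]
Step 2: sold=4 (running total=8) -> [2 10 2 2]
Step 3: sold=2 (running total=10) -> [2 10 2 2]
Step 4: sold=2 (running total=12) -> [2 10 2 2]
Step 5: sold=2 (running total=14) -> [2 10 2 2]
Step 6: sold=2 (running total=16) -> [2 10 2 2]

Answer: 16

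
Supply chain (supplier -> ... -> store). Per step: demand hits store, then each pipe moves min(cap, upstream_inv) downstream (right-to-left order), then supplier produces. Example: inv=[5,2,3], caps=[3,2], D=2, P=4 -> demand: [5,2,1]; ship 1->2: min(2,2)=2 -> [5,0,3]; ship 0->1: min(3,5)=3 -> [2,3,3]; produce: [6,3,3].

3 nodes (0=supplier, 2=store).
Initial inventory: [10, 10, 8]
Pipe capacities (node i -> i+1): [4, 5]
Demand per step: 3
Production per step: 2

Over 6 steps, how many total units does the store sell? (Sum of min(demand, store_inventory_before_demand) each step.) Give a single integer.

Step 1: sold=3 (running total=3) -> [8 9 10]
Step 2: sold=3 (running total=6) -> [6 8 12]
Step 3: sold=3 (running total=9) -> [4 7 14]
Step 4: sold=3 (running total=12) -> [2 6 16]
Step 5: sold=3 (running total=15) -> [2 3 18]
Step 6: sold=3 (running total=18) -> [2 2 18]

Answer: 18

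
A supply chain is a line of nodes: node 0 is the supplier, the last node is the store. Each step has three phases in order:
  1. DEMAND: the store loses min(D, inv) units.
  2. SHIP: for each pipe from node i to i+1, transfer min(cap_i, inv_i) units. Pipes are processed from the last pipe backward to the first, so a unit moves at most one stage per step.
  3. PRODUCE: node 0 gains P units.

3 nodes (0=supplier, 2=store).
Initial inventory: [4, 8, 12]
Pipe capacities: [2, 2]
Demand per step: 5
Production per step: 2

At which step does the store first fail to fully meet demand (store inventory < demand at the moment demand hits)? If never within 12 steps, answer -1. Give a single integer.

Step 1: demand=5,sold=5 ship[1->2]=2 ship[0->1]=2 prod=2 -> [4 8 9]
Step 2: demand=5,sold=5 ship[1->2]=2 ship[0->1]=2 prod=2 -> [4 8 6]
Step 3: demand=5,sold=5 ship[1->2]=2 ship[0->1]=2 prod=2 -> [4 8 3]
Step 4: demand=5,sold=3 ship[1->2]=2 ship[0->1]=2 prod=2 -> [4 8 2]
Step 5: demand=5,sold=2 ship[1->2]=2 ship[0->1]=2 prod=2 -> [4 8 2]
Step 6: demand=5,sold=2 ship[1->2]=2 ship[0->1]=2 prod=2 -> [4 8 2]
Step 7: demand=5,sold=2 ship[1->2]=2 ship[0->1]=2 prod=2 -> [4 8 2]
Step 8: demand=5,sold=2 ship[1->2]=2 ship[0->1]=2 prod=2 -> [4 8 2]
Step 9: demand=5,sold=2 ship[1->2]=2 ship[0->1]=2 prod=2 -> [4 8 2]
Step 10: demand=5,sold=2 ship[1->2]=2 ship[0->1]=2 prod=2 -> [4 8 2]
Step 11: demand=5,sold=2 ship[1->2]=2 ship[0->1]=2 prod=2 -> [4 8 2]
Step 12: demand=5,sold=2 ship[1->2]=2 ship[0->1]=2 prod=2 -> [4 8 2]
First stockout at step 4

4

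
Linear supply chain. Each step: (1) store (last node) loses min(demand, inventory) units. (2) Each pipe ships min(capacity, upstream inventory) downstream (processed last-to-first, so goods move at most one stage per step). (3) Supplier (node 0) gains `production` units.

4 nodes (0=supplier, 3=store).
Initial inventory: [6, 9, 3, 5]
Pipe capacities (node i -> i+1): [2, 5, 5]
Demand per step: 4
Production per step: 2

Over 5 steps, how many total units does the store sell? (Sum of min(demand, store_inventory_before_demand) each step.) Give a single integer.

Answer: 20

Derivation:
Step 1: sold=4 (running total=4) -> [6 6 5 4]
Step 2: sold=4 (running total=8) -> [6 3 5 5]
Step 3: sold=4 (running total=12) -> [6 2 3 6]
Step 4: sold=4 (running total=16) -> [6 2 2 5]
Step 5: sold=4 (running total=20) -> [6 2 2 3]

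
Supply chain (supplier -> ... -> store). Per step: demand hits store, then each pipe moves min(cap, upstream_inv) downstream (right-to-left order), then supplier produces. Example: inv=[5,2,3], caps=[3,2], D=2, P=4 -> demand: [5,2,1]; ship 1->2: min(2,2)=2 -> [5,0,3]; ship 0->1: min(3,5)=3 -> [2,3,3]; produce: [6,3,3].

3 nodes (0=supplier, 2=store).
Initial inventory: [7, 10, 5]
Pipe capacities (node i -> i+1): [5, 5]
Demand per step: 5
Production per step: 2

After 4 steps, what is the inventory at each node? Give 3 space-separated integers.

Step 1: demand=5,sold=5 ship[1->2]=5 ship[0->1]=5 prod=2 -> inv=[4 10 5]
Step 2: demand=5,sold=5 ship[1->2]=5 ship[0->1]=4 prod=2 -> inv=[2 9 5]
Step 3: demand=5,sold=5 ship[1->2]=5 ship[0->1]=2 prod=2 -> inv=[2 6 5]
Step 4: demand=5,sold=5 ship[1->2]=5 ship[0->1]=2 prod=2 -> inv=[2 3 5]

2 3 5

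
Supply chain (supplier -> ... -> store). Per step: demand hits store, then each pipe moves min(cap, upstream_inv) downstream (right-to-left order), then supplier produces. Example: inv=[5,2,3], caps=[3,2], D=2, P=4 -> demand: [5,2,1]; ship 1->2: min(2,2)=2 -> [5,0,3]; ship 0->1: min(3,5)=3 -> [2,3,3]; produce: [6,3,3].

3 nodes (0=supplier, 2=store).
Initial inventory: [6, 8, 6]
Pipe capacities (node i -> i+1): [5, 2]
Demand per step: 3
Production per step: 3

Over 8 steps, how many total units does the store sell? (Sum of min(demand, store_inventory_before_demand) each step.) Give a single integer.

Step 1: sold=3 (running total=3) -> [4 11 5]
Step 2: sold=3 (running total=6) -> [3 13 4]
Step 3: sold=3 (running total=9) -> [3 14 3]
Step 4: sold=3 (running total=12) -> [3 15 2]
Step 5: sold=2 (running total=14) -> [3 16 2]
Step 6: sold=2 (running total=16) -> [3 17 2]
Step 7: sold=2 (running total=18) -> [3 18 2]
Step 8: sold=2 (running total=20) -> [3 19 2]

Answer: 20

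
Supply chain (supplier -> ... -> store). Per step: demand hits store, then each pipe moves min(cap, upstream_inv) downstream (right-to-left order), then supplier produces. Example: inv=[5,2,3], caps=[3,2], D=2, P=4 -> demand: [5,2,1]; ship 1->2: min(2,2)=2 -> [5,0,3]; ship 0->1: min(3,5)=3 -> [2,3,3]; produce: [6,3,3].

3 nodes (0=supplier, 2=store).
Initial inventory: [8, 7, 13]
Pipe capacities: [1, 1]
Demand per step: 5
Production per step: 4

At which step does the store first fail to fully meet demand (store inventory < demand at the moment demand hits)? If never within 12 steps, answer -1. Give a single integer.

Step 1: demand=5,sold=5 ship[1->2]=1 ship[0->1]=1 prod=4 -> [11 7 9]
Step 2: demand=5,sold=5 ship[1->2]=1 ship[0->1]=1 prod=4 -> [14 7 5]
Step 3: demand=5,sold=5 ship[1->2]=1 ship[0->1]=1 prod=4 -> [17 7 1]
Step 4: demand=5,sold=1 ship[1->2]=1 ship[0->1]=1 prod=4 -> [20 7 1]
Step 5: demand=5,sold=1 ship[1->2]=1 ship[0->1]=1 prod=4 -> [23 7 1]
Step 6: demand=5,sold=1 ship[1->2]=1 ship[0->1]=1 prod=4 -> [26 7 1]
Step 7: demand=5,sold=1 ship[1->2]=1 ship[0->1]=1 prod=4 -> [29 7 1]
Step 8: demand=5,sold=1 ship[1->2]=1 ship[0->1]=1 prod=4 -> [32 7 1]
Step 9: demand=5,sold=1 ship[1->2]=1 ship[0->1]=1 prod=4 -> [35 7 1]
Step 10: demand=5,sold=1 ship[1->2]=1 ship[0->1]=1 prod=4 -> [38 7 1]
Step 11: demand=5,sold=1 ship[1->2]=1 ship[0->1]=1 prod=4 -> [41 7 1]
Step 12: demand=5,sold=1 ship[1->2]=1 ship[0->1]=1 prod=4 -> [44 7 1]
First stockout at step 4

4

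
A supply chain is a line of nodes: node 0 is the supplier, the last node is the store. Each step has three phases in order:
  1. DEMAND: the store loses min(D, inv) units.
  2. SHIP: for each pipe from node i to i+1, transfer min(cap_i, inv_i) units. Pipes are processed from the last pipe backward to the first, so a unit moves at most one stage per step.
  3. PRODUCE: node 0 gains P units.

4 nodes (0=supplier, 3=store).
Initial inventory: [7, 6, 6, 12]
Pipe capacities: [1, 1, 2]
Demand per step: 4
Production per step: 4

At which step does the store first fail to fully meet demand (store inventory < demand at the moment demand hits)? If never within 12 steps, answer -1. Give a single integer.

Step 1: demand=4,sold=4 ship[2->3]=2 ship[1->2]=1 ship[0->1]=1 prod=4 -> [10 6 5 10]
Step 2: demand=4,sold=4 ship[2->3]=2 ship[1->2]=1 ship[0->1]=1 prod=4 -> [13 6 4 8]
Step 3: demand=4,sold=4 ship[2->3]=2 ship[1->2]=1 ship[0->1]=1 prod=4 -> [16 6 3 6]
Step 4: demand=4,sold=4 ship[2->3]=2 ship[1->2]=1 ship[0->1]=1 prod=4 -> [19 6 2 4]
Step 5: demand=4,sold=4 ship[2->3]=2 ship[1->2]=1 ship[0->1]=1 prod=4 -> [22 6 1 2]
Step 6: demand=4,sold=2 ship[2->3]=1 ship[1->2]=1 ship[0->1]=1 prod=4 -> [25 6 1 1]
Step 7: demand=4,sold=1 ship[2->3]=1 ship[1->2]=1 ship[0->1]=1 prod=4 -> [28 6 1 1]
Step 8: demand=4,sold=1 ship[2->3]=1 ship[1->2]=1 ship[0->1]=1 prod=4 -> [31 6 1 1]
Step 9: demand=4,sold=1 ship[2->3]=1 ship[1->2]=1 ship[0->1]=1 prod=4 -> [34 6 1 1]
Step 10: demand=4,sold=1 ship[2->3]=1 ship[1->2]=1 ship[0->1]=1 prod=4 -> [37 6 1 1]
Step 11: demand=4,sold=1 ship[2->3]=1 ship[1->2]=1 ship[0->1]=1 prod=4 -> [40 6 1 1]
Step 12: demand=4,sold=1 ship[2->3]=1 ship[1->2]=1 ship[0->1]=1 prod=4 -> [43 6 1 1]
First stockout at step 6

6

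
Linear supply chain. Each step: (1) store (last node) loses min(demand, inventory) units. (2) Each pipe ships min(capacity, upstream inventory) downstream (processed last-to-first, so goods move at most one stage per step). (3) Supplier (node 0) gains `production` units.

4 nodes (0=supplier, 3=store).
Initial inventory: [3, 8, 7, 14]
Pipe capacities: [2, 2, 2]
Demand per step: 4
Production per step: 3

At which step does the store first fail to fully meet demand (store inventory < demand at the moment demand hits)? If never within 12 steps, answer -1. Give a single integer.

Step 1: demand=4,sold=4 ship[2->3]=2 ship[1->2]=2 ship[0->1]=2 prod=3 -> [4 8 7 12]
Step 2: demand=4,sold=4 ship[2->3]=2 ship[1->2]=2 ship[0->1]=2 prod=3 -> [5 8 7 10]
Step 3: demand=4,sold=4 ship[2->3]=2 ship[1->2]=2 ship[0->1]=2 prod=3 -> [6 8 7 8]
Step 4: demand=4,sold=4 ship[2->3]=2 ship[1->2]=2 ship[0->1]=2 prod=3 -> [7 8 7 6]
Step 5: demand=4,sold=4 ship[2->3]=2 ship[1->2]=2 ship[0->1]=2 prod=3 -> [8 8 7 4]
Step 6: demand=4,sold=4 ship[2->3]=2 ship[1->2]=2 ship[0->1]=2 prod=3 -> [9 8 7 2]
Step 7: demand=4,sold=2 ship[2->3]=2 ship[1->2]=2 ship[0->1]=2 prod=3 -> [10 8 7 2]
Step 8: demand=4,sold=2 ship[2->3]=2 ship[1->2]=2 ship[0->1]=2 prod=3 -> [11 8 7 2]
Step 9: demand=4,sold=2 ship[2->3]=2 ship[1->2]=2 ship[0->1]=2 prod=3 -> [12 8 7 2]
Step 10: demand=4,sold=2 ship[2->3]=2 ship[1->2]=2 ship[0->1]=2 prod=3 -> [13 8 7 2]
Step 11: demand=4,sold=2 ship[2->3]=2 ship[1->2]=2 ship[0->1]=2 prod=3 -> [14 8 7 2]
Step 12: demand=4,sold=2 ship[2->3]=2 ship[1->2]=2 ship[0->1]=2 prod=3 -> [15 8 7 2]
First stockout at step 7

7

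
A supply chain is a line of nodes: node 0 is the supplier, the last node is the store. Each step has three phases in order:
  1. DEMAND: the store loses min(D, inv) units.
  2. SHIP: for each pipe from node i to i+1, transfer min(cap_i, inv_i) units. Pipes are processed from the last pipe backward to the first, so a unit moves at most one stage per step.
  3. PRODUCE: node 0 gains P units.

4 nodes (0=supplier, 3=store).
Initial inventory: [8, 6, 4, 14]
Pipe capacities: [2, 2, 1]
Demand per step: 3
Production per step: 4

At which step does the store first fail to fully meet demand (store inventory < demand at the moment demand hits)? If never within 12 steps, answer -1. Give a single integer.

Step 1: demand=3,sold=3 ship[2->3]=1 ship[1->2]=2 ship[0->1]=2 prod=4 -> [10 6 5 12]
Step 2: demand=3,sold=3 ship[2->3]=1 ship[1->2]=2 ship[0->1]=2 prod=4 -> [12 6 6 10]
Step 3: demand=3,sold=3 ship[2->3]=1 ship[1->2]=2 ship[0->1]=2 prod=4 -> [14 6 7 8]
Step 4: demand=3,sold=3 ship[2->3]=1 ship[1->2]=2 ship[0->1]=2 prod=4 -> [16 6 8 6]
Step 5: demand=3,sold=3 ship[2->3]=1 ship[1->2]=2 ship[0->1]=2 prod=4 -> [18 6 9 4]
Step 6: demand=3,sold=3 ship[2->3]=1 ship[1->2]=2 ship[0->1]=2 prod=4 -> [20 6 10 2]
Step 7: demand=3,sold=2 ship[2->3]=1 ship[1->2]=2 ship[0->1]=2 prod=4 -> [22 6 11 1]
Step 8: demand=3,sold=1 ship[2->3]=1 ship[1->2]=2 ship[0->1]=2 prod=4 -> [24 6 12 1]
Step 9: demand=3,sold=1 ship[2->3]=1 ship[1->2]=2 ship[0->1]=2 prod=4 -> [26 6 13 1]
Step 10: demand=3,sold=1 ship[2->3]=1 ship[1->2]=2 ship[0->1]=2 prod=4 -> [28 6 14 1]
Step 11: demand=3,sold=1 ship[2->3]=1 ship[1->2]=2 ship[0->1]=2 prod=4 -> [30 6 15 1]
Step 12: demand=3,sold=1 ship[2->3]=1 ship[1->2]=2 ship[0->1]=2 prod=4 -> [32 6 16 1]
First stockout at step 7

7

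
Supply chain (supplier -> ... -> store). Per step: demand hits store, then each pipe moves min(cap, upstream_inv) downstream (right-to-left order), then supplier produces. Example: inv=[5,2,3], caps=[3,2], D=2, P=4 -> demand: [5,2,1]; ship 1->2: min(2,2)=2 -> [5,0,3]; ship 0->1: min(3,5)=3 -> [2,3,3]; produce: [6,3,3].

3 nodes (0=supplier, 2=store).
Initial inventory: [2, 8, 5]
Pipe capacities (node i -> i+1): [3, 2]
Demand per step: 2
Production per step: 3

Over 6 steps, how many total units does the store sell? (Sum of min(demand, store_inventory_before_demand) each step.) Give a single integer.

Step 1: sold=2 (running total=2) -> [3 8 5]
Step 2: sold=2 (running total=4) -> [3 9 5]
Step 3: sold=2 (running total=6) -> [3 10 5]
Step 4: sold=2 (running total=8) -> [3 11 5]
Step 5: sold=2 (running total=10) -> [3 12 5]
Step 6: sold=2 (running total=12) -> [3 13 5]

Answer: 12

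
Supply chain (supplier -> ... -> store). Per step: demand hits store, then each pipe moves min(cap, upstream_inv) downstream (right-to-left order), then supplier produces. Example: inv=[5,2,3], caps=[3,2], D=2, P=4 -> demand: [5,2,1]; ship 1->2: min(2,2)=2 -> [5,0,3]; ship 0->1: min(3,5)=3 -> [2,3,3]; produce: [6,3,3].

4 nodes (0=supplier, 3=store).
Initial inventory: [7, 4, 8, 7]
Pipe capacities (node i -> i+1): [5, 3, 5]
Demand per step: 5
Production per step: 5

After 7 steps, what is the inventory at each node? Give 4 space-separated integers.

Step 1: demand=5,sold=5 ship[2->3]=5 ship[1->2]=3 ship[0->1]=5 prod=5 -> inv=[7 6 6 7]
Step 2: demand=5,sold=5 ship[2->3]=5 ship[1->2]=3 ship[0->1]=5 prod=5 -> inv=[7 8 4 7]
Step 3: demand=5,sold=5 ship[2->3]=4 ship[1->2]=3 ship[0->1]=5 prod=5 -> inv=[7 10 3 6]
Step 4: demand=5,sold=5 ship[2->3]=3 ship[1->2]=3 ship[0->1]=5 prod=5 -> inv=[7 12 3 4]
Step 5: demand=5,sold=4 ship[2->3]=3 ship[1->2]=3 ship[0->1]=5 prod=5 -> inv=[7 14 3 3]
Step 6: demand=5,sold=3 ship[2->3]=3 ship[1->2]=3 ship[0->1]=5 prod=5 -> inv=[7 16 3 3]
Step 7: demand=5,sold=3 ship[2->3]=3 ship[1->2]=3 ship[0->1]=5 prod=5 -> inv=[7 18 3 3]

7 18 3 3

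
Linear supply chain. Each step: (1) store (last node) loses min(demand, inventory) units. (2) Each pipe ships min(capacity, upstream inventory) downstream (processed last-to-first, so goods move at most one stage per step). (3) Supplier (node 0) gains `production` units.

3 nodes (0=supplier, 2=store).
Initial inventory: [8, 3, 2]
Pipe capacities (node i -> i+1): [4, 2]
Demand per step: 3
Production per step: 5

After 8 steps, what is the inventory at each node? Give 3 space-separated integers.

Step 1: demand=3,sold=2 ship[1->2]=2 ship[0->1]=4 prod=5 -> inv=[9 5 2]
Step 2: demand=3,sold=2 ship[1->2]=2 ship[0->1]=4 prod=5 -> inv=[10 7 2]
Step 3: demand=3,sold=2 ship[1->2]=2 ship[0->1]=4 prod=5 -> inv=[11 9 2]
Step 4: demand=3,sold=2 ship[1->2]=2 ship[0->1]=4 prod=5 -> inv=[12 11 2]
Step 5: demand=3,sold=2 ship[1->2]=2 ship[0->1]=4 prod=5 -> inv=[13 13 2]
Step 6: demand=3,sold=2 ship[1->2]=2 ship[0->1]=4 prod=5 -> inv=[14 15 2]
Step 7: demand=3,sold=2 ship[1->2]=2 ship[0->1]=4 prod=5 -> inv=[15 17 2]
Step 8: demand=3,sold=2 ship[1->2]=2 ship[0->1]=4 prod=5 -> inv=[16 19 2]

16 19 2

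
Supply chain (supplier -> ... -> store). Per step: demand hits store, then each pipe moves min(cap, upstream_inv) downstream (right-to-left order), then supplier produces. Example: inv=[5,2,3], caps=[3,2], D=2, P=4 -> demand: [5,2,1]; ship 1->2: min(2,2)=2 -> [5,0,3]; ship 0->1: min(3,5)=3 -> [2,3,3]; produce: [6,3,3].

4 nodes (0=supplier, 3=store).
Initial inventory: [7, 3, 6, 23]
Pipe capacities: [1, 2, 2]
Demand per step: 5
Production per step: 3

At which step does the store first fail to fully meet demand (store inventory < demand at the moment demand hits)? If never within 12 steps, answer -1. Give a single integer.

Step 1: demand=5,sold=5 ship[2->3]=2 ship[1->2]=2 ship[0->1]=1 prod=3 -> [9 2 6 20]
Step 2: demand=5,sold=5 ship[2->3]=2 ship[1->2]=2 ship[0->1]=1 prod=3 -> [11 1 6 17]
Step 3: demand=5,sold=5 ship[2->3]=2 ship[1->2]=1 ship[0->1]=1 prod=3 -> [13 1 5 14]
Step 4: demand=5,sold=5 ship[2->3]=2 ship[1->2]=1 ship[0->1]=1 prod=3 -> [15 1 4 11]
Step 5: demand=5,sold=5 ship[2->3]=2 ship[1->2]=1 ship[0->1]=1 prod=3 -> [17 1 3 8]
Step 6: demand=5,sold=5 ship[2->3]=2 ship[1->2]=1 ship[0->1]=1 prod=3 -> [19 1 2 5]
Step 7: demand=5,sold=5 ship[2->3]=2 ship[1->2]=1 ship[0->1]=1 prod=3 -> [21 1 1 2]
Step 8: demand=5,sold=2 ship[2->3]=1 ship[1->2]=1 ship[0->1]=1 prod=3 -> [23 1 1 1]
Step 9: demand=5,sold=1 ship[2->3]=1 ship[1->2]=1 ship[0->1]=1 prod=3 -> [25 1 1 1]
Step 10: demand=5,sold=1 ship[2->3]=1 ship[1->2]=1 ship[0->1]=1 prod=3 -> [27 1 1 1]
Step 11: demand=5,sold=1 ship[2->3]=1 ship[1->2]=1 ship[0->1]=1 prod=3 -> [29 1 1 1]
Step 12: demand=5,sold=1 ship[2->3]=1 ship[1->2]=1 ship[0->1]=1 prod=3 -> [31 1 1 1]
First stockout at step 8

8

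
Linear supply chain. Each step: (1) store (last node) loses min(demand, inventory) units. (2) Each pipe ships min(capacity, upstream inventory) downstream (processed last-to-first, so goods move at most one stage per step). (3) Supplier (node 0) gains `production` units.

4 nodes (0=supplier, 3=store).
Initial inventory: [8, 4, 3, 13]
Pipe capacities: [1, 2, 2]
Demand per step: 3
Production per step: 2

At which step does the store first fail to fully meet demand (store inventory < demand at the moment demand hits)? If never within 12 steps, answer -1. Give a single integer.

Step 1: demand=3,sold=3 ship[2->3]=2 ship[1->2]=2 ship[0->1]=1 prod=2 -> [9 3 3 12]
Step 2: demand=3,sold=3 ship[2->3]=2 ship[1->2]=2 ship[0->1]=1 prod=2 -> [10 2 3 11]
Step 3: demand=3,sold=3 ship[2->3]=2 ship[1->2]=2 ship[0->1]=1 prod=2 -> [11 1 3 10]
Step 4: demand=3,sold=3 ship[2->3]=2 ship[1->2]=1 ship[0->1]=1 prod=2 -> [12 1 2 9]
Step 5: demand=3,sold=3 ship[2->3]=2 ship[1->2]=1 ship[0->1]=1 prod=2 -> [13 1 1 8]
Step 6: demand=3,sold=3 ship[2->3]=1 ship[1->2]=1 ship[0->1]=1 prod=2 -> [14 1 1 6]
Step 7: demand=3,sold=3 ship[2->3]=1 ship[1->2]=1 ship[0->1]=1 prod=2 -> [15 1 1 4]
Step 8: demand=3,sold=3 ship[2->3]=1 ship[1->2]=1 ship[0->1]=1 prod=2 -> [16 1 1 2]
Step 9: demand=3,sold=2 ship[2->3]=1 ship[1->2]=1 ship[0->1]=1 prod=2 -> [17 1 1 1]
Step 10: demand=3,sold=1 ship[2->3]=1 ship[1->2]=1 ship[0->1]=1 prod=2 -> [18 1 1 1]
Step 11: demand=3,sold=1 ship[2->3]=1 ship[1->2]=1 ship[0->1]=1 prod=2 -> [19 1 1 1]
Step 12: demand=3,sold=1 ship[2->3]=1 ship[1->2]=1 ship[0->1]=1 prod=2 -> [20 1 1 1]
First stockout at step 9

9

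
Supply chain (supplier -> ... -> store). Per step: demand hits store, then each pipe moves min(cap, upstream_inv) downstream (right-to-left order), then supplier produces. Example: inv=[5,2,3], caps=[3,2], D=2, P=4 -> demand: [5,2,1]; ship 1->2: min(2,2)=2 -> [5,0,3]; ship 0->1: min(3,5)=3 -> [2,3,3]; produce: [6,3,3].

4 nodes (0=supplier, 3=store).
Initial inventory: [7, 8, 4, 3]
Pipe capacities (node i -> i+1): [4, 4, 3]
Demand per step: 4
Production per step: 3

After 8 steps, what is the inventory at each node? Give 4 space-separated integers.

Step 1: demand=4,sold=3 ship[2->3]=3 ship[1->2]=4 ship[0->1]=4 prod=3 -> inv=[6 8 5 3]
Step 2: demand=4,sold=3 ship[2->3]=3 ship[1->2]=4 ship[0->1]=4 prod=3 -> inv=[5 8 6 3]
Step 3: demand=4,sold=3 ship[2->3]=3 ship[1->2]=4 ship[0->1]=4 prod=3 -> inv=[4 8 7 3]
Step 4: demand=4,sold=3 ship[2->3]=3 ship[1->2]=4 ship[0->1]=4 prod=3 -> inv=[3 8 8 3]
Step 5: demand=4,sold=3 ship[2->3]=3 ship[1->2]=4 ship[0->1]=3 prod=3 -> inv=[3 7 9 3]
Step 6: demand=4,sold=3 ship[2->3]=3 ship[1->2]=4 ship[0->1]=3 prod=3 -> inv=[3 6 10 3]
Step 7: demand=4,sold=3 ship[2->3]=3 ship[1->2]=4 ship[0->1]=3 prod=3 -> inv=[3 5 11 3]
Step 8: demand=4,sold=3 ship[2->3]=3 ship[1->2]=4 ship[0->1]=3 prod=3 -> inv=[3 4 12 3]

3 4 12 3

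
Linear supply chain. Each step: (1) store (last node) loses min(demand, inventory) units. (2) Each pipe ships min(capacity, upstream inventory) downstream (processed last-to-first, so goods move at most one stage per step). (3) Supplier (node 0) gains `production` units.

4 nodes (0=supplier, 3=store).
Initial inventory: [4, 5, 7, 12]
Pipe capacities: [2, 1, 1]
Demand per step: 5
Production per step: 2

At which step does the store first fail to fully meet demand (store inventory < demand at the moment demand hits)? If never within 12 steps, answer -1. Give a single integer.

Step 1: demand=5,sold=5 ship[2->3]=1 ship[1->2]=1 ship[0->1]=2 prod=2 -> [4 6 7 8]
Step 2: demand=5,sold=5 ship[2->3]=1 ship[1->2]=1 ship[0->1]=2 prod=2 -> [4 7 7 4]
Step 3: demand=5,sold=4 ship[2->3]=1 ship[1->2]=1 ship[0->1]=2 prod=2 -> [4 8 7 1]
Step 4: demand=5,sold=1 ship[2->3]=1 ship[1->2]=1 ship[0->1]=2 prod=2 -> [4 9 7 1]
Step 5: demand=5,sold=1 ship[2->3]=1 ship[1->2]=1 ship[0->1]=2 prod=2 -> [4 10 7 1]
Step 6: demand=5,sold=1 ship[2->3]=1 ship[1->2]=1 ship[0->1]=2 prod=2 -> [4 11 7 1]
Step 7: demand=5,sold=1 ship[2->3]=1 ship[1->2]=1 ship[0->1]=2 prod=2 -> [4 12 7 1]
Step 8: demand=5,sold=1 ship[2->3]=1 ship[1->2]=1 ship[0->1]=2 prod=2 -> [4 13 7 1]
Step 9: demand=5,sold=1 ship[2->3]=1 ship[1->2]=1 ship[0->1]=2 prod=2 -> [4 14 7 1]
Step 10: demand=5,sold=1 ship[2->3]=1 ship[1->2]=1 ship[0->1]=2 prod=2 -> [4 15 7 1]
Step 11: demand=5,sold=1 ship[2->3]=1 ship[1->2]=1 ship[0->1]=2 prod=2 -> [4 16 7 1]
Step 12: demand=5,sold=1 ship[2->3]=1 ship[1->2]=1 ship[0->1]=2 prod=2 -> [4 17 7 1]
First stockout at step 3

3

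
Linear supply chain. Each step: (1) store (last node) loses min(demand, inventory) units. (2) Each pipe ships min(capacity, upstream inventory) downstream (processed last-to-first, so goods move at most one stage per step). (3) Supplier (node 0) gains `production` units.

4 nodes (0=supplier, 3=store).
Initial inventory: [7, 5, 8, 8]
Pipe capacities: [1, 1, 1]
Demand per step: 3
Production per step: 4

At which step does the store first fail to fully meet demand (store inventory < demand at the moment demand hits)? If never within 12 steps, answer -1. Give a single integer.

Step 1: demand=3,sold=3 ship[2->3]=1 ship[1->2]=1 ship[0->1]=1 prod=4 -> [10 5 8 6]
Step 2: demand=3,sold=3 ship[2->3]=1 ship[1->2]=1 ship[0->1]=1 prod=4 -> [13 5 8 4]
Step 3: demand=3,sold=3 ship[2->3]=1 ship[1->2]=1 ship[0->1]=1 prod=4 -> [16 5 8 2]
Step 4: demand=3,sold=2 ship[2->3]=1 ship[1->2]=1 ship[0->1]=1 prod=4 -> [19 5 8 1]
Step 5: demand=3,sold=1 ship[2->3]=1 ship[1->2]=1 ship[0->1]=1 prod=4 -> [22 5 8 1]
Step 6: demand=3,sold=1 ship[2->3]=1 ship[1->2]=1 ship[0->1]=1 prod=4 -> [25 5 8 1]
Step 7: demand=3,sold=1 ship[2->3]=1 ship[1->2]=1 ship[0->1]=1 prod=4 -> [28 5 8 1]
Step 8: demand=3,sold=1 ship[2->3]=1 ship[1->2]=1 ship[0->1]=1 prod=4 -> [31 5 8 1]
Step 9: demand=3,sold=1 ship[2->3]=1 ship[1->2]=1 ship[0->1]=1 prod=4 -> [34 5 8 1]
Step 10: demand=3,sold=1 ship[2->3]=1 ship[1->2]=1 ship[0->1]=1 prod=4 -> [37 5 8 1]
Step 11: demand=3,sold=1 ship[2->3]=1 ship[1->2]=1 ship[0->1]=1 prod=4 -> [40 5 8 1]
Step 12: demand=3,sold=1 ship[2->3]=1 ship[1->2]=1 ship[0->1]=1 prod=4 -> [43 5 8 1]
First stockout at step 4

4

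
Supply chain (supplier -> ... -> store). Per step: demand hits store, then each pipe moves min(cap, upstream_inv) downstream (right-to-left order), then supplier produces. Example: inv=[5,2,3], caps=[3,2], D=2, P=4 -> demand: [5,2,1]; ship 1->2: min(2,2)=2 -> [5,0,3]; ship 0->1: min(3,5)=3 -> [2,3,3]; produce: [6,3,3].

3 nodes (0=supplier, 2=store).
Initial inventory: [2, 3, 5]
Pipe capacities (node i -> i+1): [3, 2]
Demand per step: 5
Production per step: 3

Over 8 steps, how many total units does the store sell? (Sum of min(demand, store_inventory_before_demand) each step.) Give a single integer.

Answer: 19

Derivation:
Step 1: sold=5 (running total=5) -> [3 3 2]
Step 2: sold=2 (running total=7) -> [3 4 2]
Step 3: sold=2 (running total=9) -> [3 5 2]
Step 4: sold=2 (running total=11) -> [3 6 2]
Step 5: sold=2 (running total=13) -> [3 7 2]
Step 6: sold=2 (running total=15) -> [3 8 2]
Step 7: sold=2 (running total=17) -> [3 9 2]
Step 8: sold=2 (running total=19) -> [3 10 2]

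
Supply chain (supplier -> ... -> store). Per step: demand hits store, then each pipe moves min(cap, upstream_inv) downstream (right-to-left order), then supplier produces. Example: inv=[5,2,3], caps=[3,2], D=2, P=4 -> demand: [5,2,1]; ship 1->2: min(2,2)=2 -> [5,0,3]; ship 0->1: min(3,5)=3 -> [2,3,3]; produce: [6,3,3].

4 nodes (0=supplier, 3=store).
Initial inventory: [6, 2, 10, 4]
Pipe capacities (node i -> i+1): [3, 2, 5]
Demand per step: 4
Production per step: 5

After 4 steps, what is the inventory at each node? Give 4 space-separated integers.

Step 1: demand=4,sold=4 ship[2->3]=5 ship[1->2]=2 ship[0->1]=3 prod=5 -> inv=[8 3 7 5]
Step 2: demand=4,sold=4 ship[2->3]=5 ship[1->2]=2 ship[0->1]=3 prod=5 -> inv=[10 4 4 6]
Step 3: demand=4,sold=4 ship[2->3]=4 ship[1->2]=2 ship[0->1]=3 prod=5 -> inv=[12 5 2 6]
Step 4: demand=4,sold=4 ship[2->3]=2 ship[1->2]=2 ship[0->1]=3 prod=5 -> inv=[14 6 2 4]

14 6 2 4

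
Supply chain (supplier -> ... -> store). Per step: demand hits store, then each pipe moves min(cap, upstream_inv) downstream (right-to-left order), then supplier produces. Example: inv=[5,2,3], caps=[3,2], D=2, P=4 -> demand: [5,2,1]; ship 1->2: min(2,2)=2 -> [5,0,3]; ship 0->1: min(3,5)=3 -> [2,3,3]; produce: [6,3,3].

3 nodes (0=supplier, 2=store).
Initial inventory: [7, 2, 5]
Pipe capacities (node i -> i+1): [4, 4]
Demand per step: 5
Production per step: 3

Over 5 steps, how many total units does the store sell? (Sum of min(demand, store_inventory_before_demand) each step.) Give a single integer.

Answer: 19

Derivation:
Step 1: sold=5 (running total=5) -> [6 4 2]
Step 2: sold=2 (running total=7) -> [5 4 4]
Step 3: sold=4 (running total=11) -> [4 4 4]
Step 4: sold=4 (running total=15) -> [3 4 4]
Step 5: sold=4 (running total=19) -> [3 3 4]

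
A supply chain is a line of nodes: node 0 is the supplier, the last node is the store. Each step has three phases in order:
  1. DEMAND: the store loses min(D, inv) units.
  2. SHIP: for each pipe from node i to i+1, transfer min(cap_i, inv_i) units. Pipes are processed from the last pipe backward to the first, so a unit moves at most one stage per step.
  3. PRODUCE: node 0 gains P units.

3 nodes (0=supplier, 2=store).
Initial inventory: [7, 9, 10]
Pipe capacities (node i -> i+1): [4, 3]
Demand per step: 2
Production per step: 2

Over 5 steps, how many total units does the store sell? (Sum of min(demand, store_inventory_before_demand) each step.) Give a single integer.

Step 1: sold=2 (running total=2) -> [5 10 11]
Step 2: sold=2 (running total=4) -> [3 11 12]
Step 3: sold=2 (running total=6) -> [2 11 13]
Step 4: sold=2 (running total=8) -> [2 10 14]
Step 5: sold=2 (running total=10) -> [2 9 15]

Answer: 10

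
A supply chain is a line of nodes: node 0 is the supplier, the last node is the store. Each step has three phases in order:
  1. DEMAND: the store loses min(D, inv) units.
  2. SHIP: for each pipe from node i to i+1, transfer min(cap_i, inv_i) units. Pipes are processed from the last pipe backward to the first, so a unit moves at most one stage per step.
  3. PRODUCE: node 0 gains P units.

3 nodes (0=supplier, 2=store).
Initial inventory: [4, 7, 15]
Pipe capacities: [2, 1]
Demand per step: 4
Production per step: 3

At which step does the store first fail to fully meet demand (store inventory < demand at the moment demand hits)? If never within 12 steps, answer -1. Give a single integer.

Step 1: demand=4,sold=4 ship[1->2]=1 ship[0->1]=2 prod=3 -> [5 8 12]
Step 2: demand=4,sold=4 ship[1->2]=1 ship[0->1]=2 prod=3 -> [6 9 9]
Step 3: demand=4,sold=4 ship[1->2]=1 ship[0->1]=2 prod=3 -> [7 10 6]
Step 4: demand=4,sold=4 ship[1->2]=1 ship[0->1]=2 prod=3 -> [8 11 3]
Step 5: demand=4,sold=3 ship[1->2]=1 ship[0->1]=2 prod=3 -> [9 12 1]
Step 6: demand=4,sold=1 ship[1->2]=1 ship[0->1]=2 prod=3 -> [10 13 1]
Step 7: demand=4,sold=1 ship[1->2]=1 ship[0->1]=2 prod=3 -> [11 14 1]
Step 8: demand=4,sold=1 ship[1->2]=1 ship[0->1]=2 prod=3 -> [12 15 1]
Step 9: demand=4,sold=1 ship[1->2]=1 ship[0->1]=2 prod=3 -> [13 16 1]
Step 10: demand=4,sold=1 ship[1->2]=1 ship[0->1]=2 prod=3 -> [14 17 1]
Step 11: demand=4,sold=1 ship[1->2]=1 ship[0->1]=2 prod=3 -> [15 18 1]
Step 12: demand=4,sold=1 ship[1->2]=1 ship[0->1]=2 prod=3 -> [16 19 1]
First stockout at step 5

5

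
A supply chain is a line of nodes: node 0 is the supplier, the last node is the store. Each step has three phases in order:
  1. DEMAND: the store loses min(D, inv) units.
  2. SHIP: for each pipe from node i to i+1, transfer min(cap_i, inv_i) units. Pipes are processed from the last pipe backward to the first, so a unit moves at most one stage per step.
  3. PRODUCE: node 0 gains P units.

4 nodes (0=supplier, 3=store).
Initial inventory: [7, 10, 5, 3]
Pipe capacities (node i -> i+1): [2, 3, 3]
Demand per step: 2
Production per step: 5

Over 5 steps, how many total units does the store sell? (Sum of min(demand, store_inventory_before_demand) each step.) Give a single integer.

Answer: 10

Derivation:
Step 1: sold=2 (running total=2) -> [10 9 5 4]
Step 2: sold=2 (running total=4) -> [13 8 5 5]
Step 3: sold=2 (running total=6) -> [16 7 5 6]
Step 4: sold=2 (running total=8) -> [19 6 5 7]
Step 5: sold=2 (running total=10) -> [22 5 5 8]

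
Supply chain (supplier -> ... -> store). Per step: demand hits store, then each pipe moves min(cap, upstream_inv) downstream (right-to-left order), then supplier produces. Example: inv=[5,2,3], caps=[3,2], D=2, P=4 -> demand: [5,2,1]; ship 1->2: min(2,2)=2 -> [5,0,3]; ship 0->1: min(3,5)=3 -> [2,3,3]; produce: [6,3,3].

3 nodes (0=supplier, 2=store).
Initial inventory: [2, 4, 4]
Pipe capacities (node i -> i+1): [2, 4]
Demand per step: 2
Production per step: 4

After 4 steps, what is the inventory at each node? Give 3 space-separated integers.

Step 1: demand=2,sold=2 ship[1->2]=4 ship[0->1]=2 prod=4 -> inv=[4 2 6]
Step 2: demand=2,sold=2 ship[1->2]=2 ship[0->1]=2 prod=4 -> inv=[6 2 6]
Step 3: demand=2,sold=2 ship[1->2]=2 ship[0->1]=2 prod=4 -> inv=[8 2 6]
Step 4: demand=2,sold=2 ship[1->2]=2 ship[0->1]=2 prod=4 -> inv=[10 2 6]

10 2 6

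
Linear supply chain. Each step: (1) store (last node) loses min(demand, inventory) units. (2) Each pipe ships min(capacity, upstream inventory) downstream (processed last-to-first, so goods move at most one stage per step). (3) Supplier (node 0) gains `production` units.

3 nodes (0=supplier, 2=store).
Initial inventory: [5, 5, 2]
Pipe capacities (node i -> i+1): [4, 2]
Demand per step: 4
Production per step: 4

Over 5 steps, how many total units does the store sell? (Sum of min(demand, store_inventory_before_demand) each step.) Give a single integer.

Step 1: sold=2 (running total=2) -> [5 7 2]
Step 2: sold=2 (running total=4) -> [5 9 2]
Step 3: sold=2 (running total=6) -> [5 11 2]
Step 4: sold=2 (running total=8) -> [5 13 2]
Step 5: sold=2 (running total=10) -> [5 15 2]

Answer: 10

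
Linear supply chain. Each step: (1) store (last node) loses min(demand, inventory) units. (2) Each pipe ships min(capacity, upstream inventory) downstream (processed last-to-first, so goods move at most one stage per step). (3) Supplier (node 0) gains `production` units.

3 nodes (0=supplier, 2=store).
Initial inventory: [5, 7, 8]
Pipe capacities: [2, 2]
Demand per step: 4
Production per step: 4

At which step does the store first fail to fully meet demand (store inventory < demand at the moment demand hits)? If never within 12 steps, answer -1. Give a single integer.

Step 1: demand=4,sold=4 ship[1->2]=2 ship[0->1]=2 prod=4 -> [7 7 6]
Step 2: demand=4,sold=4 ship[1->2]=2 ship[0->1]=2 prod=4 -> [9 7 4]
Step 3: demand=4,sold=4 ship[1->2]=2 ship[0->1]=2 prod=4 -> [11 7 2]
Step 4: demand=4,sold=2 ship[1->2]=2 ship[0->1]=2 prod=4 -> [13 7 2]
Step 5: demand=4,sold=2 ship[1->2]=2 ship[0->1]=2 prod=4 -> [15 7 2]
Step 6: demand=4,sold=2 ship[1->2]=2 ship[0->1]=2 prod=4 -> [17 7 2]
Step 7: demand=4,sold=2 ship[1->2]=2 ship[0->1]=2 prod=4 -> [19 7 2]
Step 8: demand=4,sold=2 ship[1->2]=2 ship[0->1]=2 prod=4 -> [21 7 2]
Step 9: demand=4,sold=2 ship[1->2]=2 ship[0->1]=2 prod=4 -> [23 7 2]
Step 10: demand=4,sold=2 ship[1->2]=2 ship[0->1]=2 prod=4 -> [25 7 2]
Step 11: demand=4,sold=2 ship[1->2]=2 ship[0->1]=2 prod=4 -> [27 7 2]
Step 12: demand=4,sold=2 ship[1->2]=2 ship[0->1]=2 prod=4 -> [29 7 2]
First stockout at step 4

4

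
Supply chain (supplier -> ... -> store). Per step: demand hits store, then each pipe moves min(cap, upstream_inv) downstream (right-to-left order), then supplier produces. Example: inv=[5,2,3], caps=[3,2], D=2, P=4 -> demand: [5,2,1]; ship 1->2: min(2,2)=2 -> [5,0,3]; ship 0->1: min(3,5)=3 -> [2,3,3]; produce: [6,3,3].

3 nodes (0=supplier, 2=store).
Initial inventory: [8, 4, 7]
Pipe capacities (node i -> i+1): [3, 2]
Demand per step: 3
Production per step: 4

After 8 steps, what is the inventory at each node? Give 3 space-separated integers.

Step 1: demand=3,sold=3 ship[1->2]=2 ship[0->1]=3 prod=4 -> inv=[9 5 6]
Step 2: demand=3,sold=3 ship[1->2]=2 ship[0->1]=3 prod=4 -> inv=[10 6 5]
Step 3: demand=3,sold=3 ship[1->2]=2 ship[0->1]=3 prod=4 -> inv=[11 7 4]
Step 4: demand=3,sold=3 ship[1->2]=2 ship[0->1]=3 prod=4 -> inv=[12 8 3]
Step 5: demand=3,sold=3 ship[1->2]=2 ship[0->1]=3 prod=4 -> inv=[13 9 2]
Step 6: demand=3,sold=2 ship[1->2]=2 ship[0->1]=3 prod=4 -> inv=[14 10 2]
Step 7: demand=3,sold=2 ship[1->2]=2 ship[0->1]=3 prod=4 -> inv=[15 11 2]
Step 8: demand=3,sold=2 ship[1->2]=2 ship[0->1]=3 prod=4 -> inv=[16 12 2]

16 12 2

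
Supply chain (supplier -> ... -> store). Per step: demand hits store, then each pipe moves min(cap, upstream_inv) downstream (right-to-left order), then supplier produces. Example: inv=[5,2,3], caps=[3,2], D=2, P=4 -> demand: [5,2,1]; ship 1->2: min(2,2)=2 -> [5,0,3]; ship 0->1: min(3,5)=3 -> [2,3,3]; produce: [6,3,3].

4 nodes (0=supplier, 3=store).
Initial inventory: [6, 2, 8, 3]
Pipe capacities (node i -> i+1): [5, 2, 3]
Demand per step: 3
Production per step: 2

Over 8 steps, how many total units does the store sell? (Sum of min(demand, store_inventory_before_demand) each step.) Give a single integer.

Step 1: sold=3 (running total=3) -> [3 5 7 3]
Step 2: sold=3 (running total=6) -> [2 6 6 3]
Step 3: sold=3 (running total=9) -> [2 6 5 3]
Step 4: sold=3 (running total=12) -> [2 6 4 3]
Step 5: sold=3 (running total=15) -> [2 6 3 3]
Step 6: sold=3 (running total=18) -> [2 6 2 3]
Step 7: sold=3 (running total=21) -> [2 6 2 2]
Step 8: sold=2 (running total=23) -> [2 6 2 2]

Answer: 23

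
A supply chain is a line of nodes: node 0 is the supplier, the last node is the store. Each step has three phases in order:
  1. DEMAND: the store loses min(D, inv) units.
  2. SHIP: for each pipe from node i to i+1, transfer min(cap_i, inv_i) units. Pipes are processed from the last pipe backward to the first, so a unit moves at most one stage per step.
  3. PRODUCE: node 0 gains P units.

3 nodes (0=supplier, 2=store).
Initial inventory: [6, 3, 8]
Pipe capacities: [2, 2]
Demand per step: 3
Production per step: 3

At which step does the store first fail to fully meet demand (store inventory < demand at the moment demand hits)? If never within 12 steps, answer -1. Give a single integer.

Step 1: demand=3,sold=3 ship[1->2]=2 ship[0->1]=2 prod=3 -> [7 3 7]
Step 2: demand=3,sold=3 ship[1->2]=2 ship[0->1]=2 prod=3 -> [8 3 6]
Step 3: demand=3,sold=3 ship[1->2]=2 ship[0->1]=2 prod=3 -> [9 3 5]
Step 4: demand=3,sold=3 ship[1->2]=2 ship[0->1]=2 prod=3 -> [10 3 4]
Step 5: demand=3,sold=3 ship[1->2]=2 ship[0->1]=2 prod=3 -> [11 3 3]
Step 6: demand=3,sold=3 ship[1->2]=2 ship[0->1]=2 prod=3 -> [12 3 2]
Step 7: demand=3,sold=2 ship[1->2]=2 ship[0->1]=2 prod=3 -> [13 3 2]
Step 8: demand=3,sold=2 ship[1->2]=2 ship[0->1]=2 prod=3 -> [14 3 2]
Step 9: demand=3,sold=2 ship[1->2]=2 ship[0->1]=2 prod=3 -> [15 3 2]
Step 10: demand=3,sold=2 ship[1->2]=2 ship[0->1]=2 prod=3 -> [16 3 2]
Step 11: demand=3,sold=2 ship[1->2]=2 ship[0->1]=2 prod=3 -> [17 3 2]
Step 12: demand=3,sold=2 ship[1->2]=2 ship[0->1]=2 prod=3 -> [18 3 2]
First stockout at step 7

7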